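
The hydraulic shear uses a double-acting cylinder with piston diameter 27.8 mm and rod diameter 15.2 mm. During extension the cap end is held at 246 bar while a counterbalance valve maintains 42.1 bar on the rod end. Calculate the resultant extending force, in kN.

Cap-side area A_cap = π/4 × (27.8 mm)² = 607.0 mm^2
Rod-side annular area A_ann = π/4 × (27.8² − 15.2²) = 425.5 mm^2
Net thrust = P_cap·A_cap − P_rod·A_ann = 14.93 kN − 1.791 kN

F ≈ 13.1 kN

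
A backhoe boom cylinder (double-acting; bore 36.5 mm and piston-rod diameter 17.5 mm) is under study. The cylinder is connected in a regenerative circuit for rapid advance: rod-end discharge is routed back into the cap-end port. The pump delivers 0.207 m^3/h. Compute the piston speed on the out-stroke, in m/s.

In regeneration the rod-end outflow joins the pump flow into the cap end, so the net volume the pump must supply per unit advance equals the rod cross-section area.
Rod cross-section A_rod = π/4 × (17.5 mm)² = 240.5 mm^2
v = Q_pump / A_rod

v ≈ 0.239 m/s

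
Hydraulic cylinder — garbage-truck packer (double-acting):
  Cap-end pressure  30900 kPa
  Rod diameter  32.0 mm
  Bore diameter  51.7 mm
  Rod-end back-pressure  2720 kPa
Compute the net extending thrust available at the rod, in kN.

F ≈ 61.3 kN

Cap-side area A_cap = π/4 × (51.7 mm)² = 2099 mm^2
Rod-side annular area A_ann = π/4 × (51.7² − 32.0²) = 1295 mm^2
Net thrust = P_cap·A_cap − P_rod·A_ann = 64.87 kN − 3.522 kN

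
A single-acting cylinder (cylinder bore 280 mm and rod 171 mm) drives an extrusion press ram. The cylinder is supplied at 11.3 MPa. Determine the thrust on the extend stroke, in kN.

F ≈ 696 kN

Cap-side area A_cap = π/4 × (280 mm)² = 61580 mm^2
F = P × A_cap = 11.3 MPa × A_cap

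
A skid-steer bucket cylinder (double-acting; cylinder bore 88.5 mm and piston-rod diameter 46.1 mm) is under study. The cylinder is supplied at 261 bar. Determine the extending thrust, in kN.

F ≈ 161 kN

Cap-side area A_cap = π/4 × (88.5 mm)² = 6151 mm^2
F = P × A_cap = 261 bar × A_cap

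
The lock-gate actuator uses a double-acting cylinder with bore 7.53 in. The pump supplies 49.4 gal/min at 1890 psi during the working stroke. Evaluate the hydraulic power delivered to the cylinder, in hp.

Hydraulic power = P × Q

W ≈ 54.5 hp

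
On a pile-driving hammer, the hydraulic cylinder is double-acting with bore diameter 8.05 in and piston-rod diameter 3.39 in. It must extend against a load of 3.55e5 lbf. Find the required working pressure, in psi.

Cap-side area A_cap = π/4 × (8.05 in)² = 50.90 in^2
P = F / A = 3.55e5 lbf / A

P ≈ 6980 psi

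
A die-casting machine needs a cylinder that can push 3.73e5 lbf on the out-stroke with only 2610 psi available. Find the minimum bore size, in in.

Extension force acts on the full piston face: F = P × (π/4)D².
D = √(4F / (πP)) = √(4 × 3.73e5 lbf / (π × 2610 psi))

D ≈ 13.5 in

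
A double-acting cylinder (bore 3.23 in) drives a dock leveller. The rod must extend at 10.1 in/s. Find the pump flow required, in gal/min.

Q ≈ 21.5 gal/min

Cap-side area A_cap = π/4 × (3.23 in)² = 8.194 in^2
Q = A × v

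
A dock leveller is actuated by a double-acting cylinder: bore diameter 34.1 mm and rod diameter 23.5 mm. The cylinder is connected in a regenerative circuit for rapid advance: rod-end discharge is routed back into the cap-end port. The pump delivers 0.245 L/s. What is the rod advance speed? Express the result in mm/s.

v ≈ 565 mm/s

In regeneration the rod-end outflow joins the pump flow into the cap end, so the net volume the pump must supply per unit advance equals the rod cross-section area.
Rod cross-section A_rod = π/4 × (23.5 mm)² = 433.7 mm^2
v = Q_pump / A_rod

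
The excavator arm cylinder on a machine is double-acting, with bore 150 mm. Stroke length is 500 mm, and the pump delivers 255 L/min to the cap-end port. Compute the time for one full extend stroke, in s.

t ≈ 2.08 s

Cap-side area A_cap = π/4 × (150 mm)² = 17670 mm^2
Swept volume V = A × L; t = V / Q = A·L / Q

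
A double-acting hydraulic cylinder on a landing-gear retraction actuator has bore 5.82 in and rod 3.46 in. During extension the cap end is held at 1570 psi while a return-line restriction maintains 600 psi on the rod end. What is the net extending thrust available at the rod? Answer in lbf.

Cap-side area A_cap = π/4 × (5.82 in)² = 26.60 in^2
Rod-side annular area A_ann = π/4 × (5.82² − 3.46²) = 17.20 in^2
Net thrust = P_cap·A_cap − P_rod·A_ann = 41770 lbf − 10320 lbf

F ≈ 31400 lbf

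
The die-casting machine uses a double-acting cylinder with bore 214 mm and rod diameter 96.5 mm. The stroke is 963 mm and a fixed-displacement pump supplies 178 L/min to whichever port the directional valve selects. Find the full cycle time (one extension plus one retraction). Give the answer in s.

t ≈ 21.0 s

Cap-side area A_cap = π/4 × (214 mm)² = 35970 mm^2
Rod-side annular area A_ann = π/4 × (214² − 96.5²) = 28650 mm^2
t_ext = A_cap·L/Q = 11.68 s
t_ret = A_ann·L/Q = 9.301 s
t_cycle = t_ext + t_ret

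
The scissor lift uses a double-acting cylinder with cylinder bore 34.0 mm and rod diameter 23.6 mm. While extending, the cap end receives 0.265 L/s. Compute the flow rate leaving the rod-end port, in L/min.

Cap-side area A_cap = π/4 × (34.0 mm)² = 907.9 mm^2
Rod-side annular area A_ann = π/4 × (34.0² − 23.6²) = 470.5 mm^2
Piston speed v = Q_in/A_cap; rod-end outflow Q_out = v × A_ann = Q_in × A_ann/A_cap.

Q_out ≈ 8.24 L/min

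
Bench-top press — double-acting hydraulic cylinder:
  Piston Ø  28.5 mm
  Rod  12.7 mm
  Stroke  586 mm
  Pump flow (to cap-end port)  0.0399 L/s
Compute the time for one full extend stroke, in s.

Cap-side area A_cap = π/4 × (28.5 mm)² = 637.9 mm^2
Swept volume V = A × L; t = V / Q = A·L / Q

t ≈ 9.37 s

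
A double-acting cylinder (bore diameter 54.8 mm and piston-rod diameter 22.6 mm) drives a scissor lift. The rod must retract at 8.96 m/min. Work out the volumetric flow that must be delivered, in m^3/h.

Q ≈ 1.05 m^3/h

Rod-side annular area A_ann = π/4 × (54.8² − 22.6²) = 1957 mm^2
Q = A × v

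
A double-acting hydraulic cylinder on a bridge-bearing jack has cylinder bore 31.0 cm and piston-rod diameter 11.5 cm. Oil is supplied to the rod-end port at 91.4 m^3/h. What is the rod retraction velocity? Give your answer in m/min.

v ≈ 23.4 m/min

Rod-side annular area A_ann = π/4 × (31.0² − 11.5²) = 650.9 cm^2
Flow into the rod-end port fills the annular volume.
v = Q / A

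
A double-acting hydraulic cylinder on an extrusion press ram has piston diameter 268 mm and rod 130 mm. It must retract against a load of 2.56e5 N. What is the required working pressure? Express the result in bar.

P ≈ 59.3 bar

Rod-side annular area A_ann = π/4 × (268² − 130²) = 43140 mm^2
Retraction: pressure acts on the annular area.
P = F / A = 2.56e5 N / A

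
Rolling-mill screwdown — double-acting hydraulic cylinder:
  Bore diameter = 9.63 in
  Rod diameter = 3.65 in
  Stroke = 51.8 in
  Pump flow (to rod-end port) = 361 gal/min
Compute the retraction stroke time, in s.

t ≈ 2.32 s

Rod-side annular area A_ann = π/4 × (9.63² − 3.65²) = 62.37 in^2
Swept volume V = A × L; t = V / Q = A·L / Q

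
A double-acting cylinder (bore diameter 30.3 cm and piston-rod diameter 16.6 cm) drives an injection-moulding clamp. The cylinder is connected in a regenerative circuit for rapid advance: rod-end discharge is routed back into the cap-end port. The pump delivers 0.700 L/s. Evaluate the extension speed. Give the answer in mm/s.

In regeneration the rod-end outflow joins the pump flow into the cap end, so the net volume the pump must supply per unit advance equals the rod cross-section area.
Rod cross-section A_rod = π/4 × (16.6 cm)² = 216.4 cm^2
v = Q_pump / A_rod

v ≈ 32.3 mm/s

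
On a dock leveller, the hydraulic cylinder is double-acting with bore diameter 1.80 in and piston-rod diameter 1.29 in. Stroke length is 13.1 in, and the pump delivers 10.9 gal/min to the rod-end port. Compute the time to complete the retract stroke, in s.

Rod-side annular area A_ann = π/4 × (1.80² − 1.29²) = 1.238 in^2
Swept volume V = A × L; t = V / Q = A·L / Q

t ≈ 0.386 s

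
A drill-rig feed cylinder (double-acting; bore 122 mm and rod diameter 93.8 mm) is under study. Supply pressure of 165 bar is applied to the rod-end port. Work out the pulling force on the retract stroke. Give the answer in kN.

Rod-side annular area A_ann = π/4 × (122² − 93.8²) = 4780 mm^2
On retraction the pressure acts on the annular area (bore minus rod).
F = P × A_ann

F ≈ 78.9 kN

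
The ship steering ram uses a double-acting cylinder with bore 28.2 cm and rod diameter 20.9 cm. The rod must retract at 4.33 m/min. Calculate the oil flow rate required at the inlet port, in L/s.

Q ≈ 2.03 L/s

Rod-side annular area A_ann = π/4 × (28.2² − 20.9²) = 281.5 cm^2
Q = A × v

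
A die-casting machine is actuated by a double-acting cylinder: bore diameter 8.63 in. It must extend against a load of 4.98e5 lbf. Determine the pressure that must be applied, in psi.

Cap-side area A_cap = π/4 × (8.63 in)² = 58.49 in^2
P = F / A = 4.98e5 lbf / A

P ≈ 8510 psi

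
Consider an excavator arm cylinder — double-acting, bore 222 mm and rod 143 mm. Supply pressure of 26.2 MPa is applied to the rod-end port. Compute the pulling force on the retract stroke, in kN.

F ≈ 593 kN

Rod-side annular area A_ann = π/4 × (222² − 143²) = 22650 mm^2
On retraction the pressure acts on the annular area (bore minus rod).
F = P × A_ann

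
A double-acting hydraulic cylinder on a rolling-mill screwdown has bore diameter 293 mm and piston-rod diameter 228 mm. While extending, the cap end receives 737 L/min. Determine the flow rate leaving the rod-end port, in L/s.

Cap-side area A_cap = π/4 × (293 mm)² = 67430 mm^2
Rod-side annular area A_ann = π/4 × (293² − 228²) = 26600 mm^2
Piston speed v = Q_in/A_cap; rod-end outflow Q_out = v × A_ann = Q_in × A_ann/A_cap.

Q_out ≈ 4.85 L/s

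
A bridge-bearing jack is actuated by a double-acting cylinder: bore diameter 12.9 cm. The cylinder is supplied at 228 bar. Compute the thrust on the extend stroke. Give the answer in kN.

Cap-side area A_cap = π/4 × (12.9 cm)² = 130.7 cm^2
F = P × A_cap = 228 bar × A_cap

F ≈ 298 kN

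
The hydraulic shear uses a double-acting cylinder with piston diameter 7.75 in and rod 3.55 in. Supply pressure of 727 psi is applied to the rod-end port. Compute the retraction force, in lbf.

Rod-side annular area A_ann = π/4 × (7.75² − 3.55²) = 37.27 in^2
On retraction the pressure acts on the annular area (bore minus rod).
F = P × A_ann

F ≈ 27100 lbf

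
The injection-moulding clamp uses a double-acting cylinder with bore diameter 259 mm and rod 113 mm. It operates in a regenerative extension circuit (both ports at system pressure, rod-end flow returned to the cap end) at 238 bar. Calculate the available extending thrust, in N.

F ≈ 2.39e5 N

With equal pressure on both faces, forces on the annular region cancel; the net push is pressure × rod cross-section.
Rod cross-section A_rod = π/4 × (113 mm)² = 10030 mm^2
F = P × A_rod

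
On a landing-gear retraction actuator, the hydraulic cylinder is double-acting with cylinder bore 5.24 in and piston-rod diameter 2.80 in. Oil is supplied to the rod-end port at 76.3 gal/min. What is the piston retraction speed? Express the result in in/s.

v ≈ 19.1 in/s

Rod-side annular area A_ann = π/4 × (5.24² − 2.80²) = 15.41 in^2
Flow into the rod-end port fills the annular volume.
v = Q / A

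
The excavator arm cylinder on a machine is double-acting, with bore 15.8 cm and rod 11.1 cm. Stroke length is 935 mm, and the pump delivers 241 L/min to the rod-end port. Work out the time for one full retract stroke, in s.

t ≈ 2.31 s

Rod-side annular area A_ann = π/4 × (15.8² − 11.1²) = 99.30 cm^2
Swept volume V = A × L; t = V / Q = A·L / Q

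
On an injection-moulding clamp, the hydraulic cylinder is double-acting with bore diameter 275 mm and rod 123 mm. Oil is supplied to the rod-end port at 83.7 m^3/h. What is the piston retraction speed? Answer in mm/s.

Rod-side annular area A_ann = π/4 × (275² − 123²) = 47510 mm^2
Flow into the rod-end port fills the annular volume.
v = Q / A

v ≈ 489 mm/s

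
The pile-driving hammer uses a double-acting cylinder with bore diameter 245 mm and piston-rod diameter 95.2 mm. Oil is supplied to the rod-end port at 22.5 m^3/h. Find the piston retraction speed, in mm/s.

v ≈ 156 mm/s

Rod-side annular area A_ann = π/4 × (245² − 95.2²) = 40030 mm^2
Flow into the rod-end port fills the annular volume.
v = Q / A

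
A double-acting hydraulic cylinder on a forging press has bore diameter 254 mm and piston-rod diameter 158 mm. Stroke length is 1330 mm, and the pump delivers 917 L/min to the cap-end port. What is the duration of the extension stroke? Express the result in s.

t ≈ 4.41 s

Cap-side area A_cap = π/4 × (254 mm)² = 50670 mm^2
Swept volume V = A × L; t = V / Q = A·L / Q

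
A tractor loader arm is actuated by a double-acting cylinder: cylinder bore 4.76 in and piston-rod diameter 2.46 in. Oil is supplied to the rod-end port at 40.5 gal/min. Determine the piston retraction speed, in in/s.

v ≈ 12.0 in/s

Rod-side annular area A_ann = π/4 × (4.76² − 2.46²) = 13.04 in^2
Flow into the rod-end port fills the annular volume.
v = Q / A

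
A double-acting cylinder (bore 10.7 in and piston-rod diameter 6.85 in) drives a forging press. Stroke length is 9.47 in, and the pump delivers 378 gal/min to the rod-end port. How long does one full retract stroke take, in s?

t ≈ 0.345 s

Rod-side annular area A_ann = π/4 × (10.7² − 6.85²) = 53.07 in^2
Swept volume V = A × L; t = V / Q = A·L / Q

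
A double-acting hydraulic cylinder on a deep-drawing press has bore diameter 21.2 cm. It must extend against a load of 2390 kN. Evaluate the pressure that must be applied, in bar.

P ≈ 677 bar

Cap-side area A_cap = π/4 × (21.2 cm)² = 353.0 cm^2
P = F / A = 2390 kN / A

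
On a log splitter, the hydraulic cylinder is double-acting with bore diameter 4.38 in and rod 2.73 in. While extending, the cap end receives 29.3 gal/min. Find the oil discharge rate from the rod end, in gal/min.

Cap-side area A_cap = π/4 × (4.38 in)² = 15.07 in^2
Rod-side annular area A_ann = π/4 × (4.38² − 2.73²) = 9.214 in^2
Piston speed v = Q_in/A_cap; rod-end outflow Q_out = v × A_ann = Q_in × A_ann/A_cap.

Q_out ≈ 17.9 gal/min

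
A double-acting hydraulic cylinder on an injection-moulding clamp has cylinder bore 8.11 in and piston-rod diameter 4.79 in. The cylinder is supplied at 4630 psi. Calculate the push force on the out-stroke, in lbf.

F ≈ 2.39e5 lbf

Cap-side area A_cap = π/4 × (8.11 in)² = 51.66 in^2
F = P × A_cap = 4630 psi × A_cap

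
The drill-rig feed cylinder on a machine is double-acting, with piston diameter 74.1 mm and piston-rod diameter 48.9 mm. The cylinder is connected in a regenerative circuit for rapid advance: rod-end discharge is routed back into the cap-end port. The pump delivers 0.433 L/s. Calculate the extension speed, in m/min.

v ≈ 13.8 m/min

In regeneration the rod-end outflow joins the pump flow into the cap end, so the net volume the pump must supply per unit advance equals the rod cross-section area.
Rod cross-section A_rod = π/4 × (48.9 mm)² = 1878 mm^2
v = Q_pump / A_rod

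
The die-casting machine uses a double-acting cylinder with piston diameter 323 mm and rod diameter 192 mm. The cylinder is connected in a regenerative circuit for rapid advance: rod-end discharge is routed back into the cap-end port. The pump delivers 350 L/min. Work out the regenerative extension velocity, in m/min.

In regeneration the rod-end outflow joins the pump flow into the cap end, so the net volume the pump must supply per unit advance equals the rod cross-section area.
Rod cross-section A_rod = π/4 × (192 mm)² = 28950 mm^2
v = Q_pump / A_rod

v ≈ 12.1 m/min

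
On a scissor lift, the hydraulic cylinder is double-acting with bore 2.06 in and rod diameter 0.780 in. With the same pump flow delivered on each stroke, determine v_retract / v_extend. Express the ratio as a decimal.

Cap-side area A_cap = π/4 × (2.06 in)² = 3.333 in^2
Rod-side annular area A_ann = π/4 × (2.06² − 0.780²) = 2.855 in^2
For equal Q, v ∝ 1/A, so v_ret/v_ext = A_cap/A_ann.

v_ret/v_ext ≈ 1.17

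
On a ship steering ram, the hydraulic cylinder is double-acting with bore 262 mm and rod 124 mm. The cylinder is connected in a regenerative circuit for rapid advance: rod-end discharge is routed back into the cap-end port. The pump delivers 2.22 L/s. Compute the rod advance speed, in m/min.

In regeneration the rod-end outflow joins the pump flow into the cap end, so the net volume the pump must supply per unit advance equals the rod cross-section area.
Rod cross-section A_rod = π/4 × (124 mm)² = 12080 mm^2
v = Q_pump / A_rod

v ≈ 11.0 m/min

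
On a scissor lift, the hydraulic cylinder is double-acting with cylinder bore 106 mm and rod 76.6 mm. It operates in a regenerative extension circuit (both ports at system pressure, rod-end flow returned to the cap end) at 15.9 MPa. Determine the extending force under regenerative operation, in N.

F ≈ 73300 N

With equal pressure on both faces, forces on the annular region cancel; the net push is pressure × rod cross-section.
Rod cross-section A_rod = π/4 × (76.6 mm)² = 4608 mm^2
F = P × A_rod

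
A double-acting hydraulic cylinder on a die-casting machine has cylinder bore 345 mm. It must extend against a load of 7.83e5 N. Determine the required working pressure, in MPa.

P ≈ 8.38 MPa

Cap-side area A_cap = π/4 × (345 mm)² = 93480 mm^2
P = F / A = 7.83e5 N / A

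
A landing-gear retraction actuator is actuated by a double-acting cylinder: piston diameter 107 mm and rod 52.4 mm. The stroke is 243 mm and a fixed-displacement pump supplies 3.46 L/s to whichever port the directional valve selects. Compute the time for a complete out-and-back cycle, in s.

t ≈ 1.11 s

Cap-side area A_cap = π/4 × (107 mm)² = 8992 mm^2
Rod-side annular area A_ann = π/4 × (107² − 52.4²) = 6836 mm^2
t_ext = A_cap·L/Q = 0.6315 s
t_ret = A_ann·L/Q = 0.4801 s
t_cycle = t_ext + t_ret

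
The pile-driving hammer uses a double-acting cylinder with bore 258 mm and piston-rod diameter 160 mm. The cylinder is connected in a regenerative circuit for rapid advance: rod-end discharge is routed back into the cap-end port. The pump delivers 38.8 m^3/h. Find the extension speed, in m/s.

v ≈ 0.536 m/s

In regeneration the rod-end outflow joins the pump flow into the cap end, so the net volume the pump must supply per unit advance equals the rod cross-section area.
Rod cross-section A_rod = π/4 × (160 mm)² = 20110 mm^2
v = Q_pump / A_rod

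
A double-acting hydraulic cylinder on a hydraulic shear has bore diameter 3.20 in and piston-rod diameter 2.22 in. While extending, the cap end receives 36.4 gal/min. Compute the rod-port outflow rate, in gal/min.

Q_out ≈ 18.9 gal/min

Cap-side area A_cap = π/4 × (3.20 in)² = 8.042 in^2
Rod-side annular area A_ann = π/4 × (3.20² − 2.22²) = 4.172 in^2
Piston speed v = Q_in/A_cap; rod-end outflow Q_out = v × A_ann = Q_in × A_ann/A_cap.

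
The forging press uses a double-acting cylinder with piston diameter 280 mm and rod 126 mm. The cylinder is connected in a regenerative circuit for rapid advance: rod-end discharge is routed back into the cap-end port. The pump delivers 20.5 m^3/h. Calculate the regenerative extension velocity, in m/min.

In regeneration the rod-end outflow joins the pump flow into the cap end, so the net volume the pump must supply per unit advance equals the rod cross-section area.
Rod cross-section A_rod = π/4 × (126 mm)² = 12470 mm^2
v = Q_pump / A_rod

v ≈ 27.4 m/min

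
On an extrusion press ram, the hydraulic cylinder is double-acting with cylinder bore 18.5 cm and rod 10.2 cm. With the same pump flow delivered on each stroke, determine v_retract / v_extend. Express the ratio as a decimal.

v_ret/v_ext ≈ 1.44

Cap-side area A_cap = π/4 × (18.5 cm)² = 268.8 cm^2
Rod-side annular area A_ann = π/4 × (18.5² − 10.2²) = 187.1 cm^2
For equal Q, v ∝ 1/A, so v_ret/v_ext = A_cap/A_ann.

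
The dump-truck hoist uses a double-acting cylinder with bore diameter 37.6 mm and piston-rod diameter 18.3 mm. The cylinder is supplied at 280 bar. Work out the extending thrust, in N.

Cap-side area A_cap = π/4 × (37.6 mm)² = 1110 mm^2
F = P × A_cap = 280 bar × A_cap

F ≈ 31100 N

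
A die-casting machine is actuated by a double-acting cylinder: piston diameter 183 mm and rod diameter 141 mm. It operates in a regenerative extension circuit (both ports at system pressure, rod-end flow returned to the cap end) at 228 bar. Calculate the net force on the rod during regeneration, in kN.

F ≈ 356 kN

With equal pressure on both faces, forces on the annular region cancel; the net push is pressure × rod cross-section.
Rod cross-section A_rod = π/4 × (141 mm)² = 15610 mm^2
F = P × A_rod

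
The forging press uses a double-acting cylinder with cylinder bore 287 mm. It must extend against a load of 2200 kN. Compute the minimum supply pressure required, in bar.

P ≈ 340 bar

Cap-side area A_cap = π/4 × (287 mm)² = 64690 mm^2
P = F / A = 2200 kN / A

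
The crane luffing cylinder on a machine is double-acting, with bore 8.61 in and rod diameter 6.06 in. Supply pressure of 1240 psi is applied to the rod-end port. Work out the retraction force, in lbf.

F ≈ 36400 lbf

Rod-side annular area A_ann = π/4 × (8.61² − 6.06²) = 29.38 in^2
On retraction the pressure acts on the annular area (bore minus rod).
F = P × A_ann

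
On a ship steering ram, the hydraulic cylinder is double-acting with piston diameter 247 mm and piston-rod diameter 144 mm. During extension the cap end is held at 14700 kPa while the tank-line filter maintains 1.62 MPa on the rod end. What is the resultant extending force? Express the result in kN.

F ≈ 653 kN

Cap-side area A_cap = π/4 × (247 mm)² = 47920 mm^2
Rod-side annular area A_ann = π/4 × (247² − 144²) = 31630 mm^2
Net thrust = P_cap·A_cap − P_rod·A_ann = 704.4 kN − 51.24 kN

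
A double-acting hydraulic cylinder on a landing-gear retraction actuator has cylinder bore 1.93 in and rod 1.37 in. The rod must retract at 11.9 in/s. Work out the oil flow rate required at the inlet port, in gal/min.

Q ≈ 4.49 gal/min

Rod-side annular area A_ann = π/4 × (1.93² − 1.37²) = 1.451 in^2
Q = A × v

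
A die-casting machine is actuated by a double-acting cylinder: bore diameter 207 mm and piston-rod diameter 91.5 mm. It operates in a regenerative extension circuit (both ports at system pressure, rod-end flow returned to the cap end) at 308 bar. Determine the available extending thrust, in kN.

With equal pressure on both faces, forces on the annular region cancel; the net push is pressure × rod cross-section.
Rod cross-section A_rod = π/4 × (91.5 mm)² = 6576 mm^2
F = P × A_rod

F ≈ 203 kN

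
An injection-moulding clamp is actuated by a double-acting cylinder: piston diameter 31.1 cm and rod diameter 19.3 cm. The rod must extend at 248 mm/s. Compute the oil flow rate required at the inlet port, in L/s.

Cap-side area A_cap = π/4 × (31.1 cm)² = 759.6 cm^2
Q = A × v

Q ≈ 18.8 L/s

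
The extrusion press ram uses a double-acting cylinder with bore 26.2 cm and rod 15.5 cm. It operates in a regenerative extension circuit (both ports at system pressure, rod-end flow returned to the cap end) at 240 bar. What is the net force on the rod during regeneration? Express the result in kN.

F ≈ 453 kN

With equal pressure on both faces, forces on the annular region cancel; the net push is pressure × rod cross-section.
Rod cross-section A_rod = π/4 × (15.5 cm)² = 188.7 cm^2
F = P × A_rod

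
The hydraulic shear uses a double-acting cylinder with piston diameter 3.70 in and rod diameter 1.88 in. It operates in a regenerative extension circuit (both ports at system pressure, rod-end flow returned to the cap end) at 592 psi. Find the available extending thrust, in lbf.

F ≈ 1640 lbf

With equal pressure on both faces, forces on the annular region cancel; the net push is pressure × rod cross-section.
Rod cross-section A_rod = π/4 × (1.88 in)² = 2.776 in^2
F = P × A_rod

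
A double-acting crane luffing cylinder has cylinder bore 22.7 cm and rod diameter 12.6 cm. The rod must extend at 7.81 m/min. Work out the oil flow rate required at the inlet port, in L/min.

Cap-side area A_cap = π/4 × (22.7 cm)² = 404.7 cm^2
Q = A × v

Q ≈ 316 L/min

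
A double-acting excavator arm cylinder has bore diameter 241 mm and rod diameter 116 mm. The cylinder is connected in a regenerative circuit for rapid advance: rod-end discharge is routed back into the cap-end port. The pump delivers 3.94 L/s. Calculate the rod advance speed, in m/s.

In regeneration the rod-end outflow joins the pump flow into the cap end, so the net volume the pump must supply per unit advance equals the rod cross-section area.
Rod cross-section A_rod = π/4 × (116 mm)² = 10570 mm^2
v = Q_pump / A_rod

v ≈ 0.373 m/s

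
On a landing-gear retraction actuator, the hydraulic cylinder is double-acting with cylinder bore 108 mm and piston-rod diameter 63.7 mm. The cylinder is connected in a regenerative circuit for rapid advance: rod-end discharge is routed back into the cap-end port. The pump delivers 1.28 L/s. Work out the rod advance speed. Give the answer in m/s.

In regeneration the rod-end outflow joins the pump flow into the cap end, so the net volume the pump must supply per unit advance equals the rod cross-section area.
Rod cross-section A_rod = π/4 × (63.7 mm)² = 3187 mm^2
v = Q_pump / A_rod

v ≈ 0.402 m/s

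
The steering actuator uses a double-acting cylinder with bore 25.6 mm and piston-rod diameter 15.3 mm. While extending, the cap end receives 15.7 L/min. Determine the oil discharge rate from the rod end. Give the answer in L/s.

Cap-side area A_cap = π/4 × (25.6 mm)² = 514.7 mm^2
Rod-side annular area A_ann = π/4 × (25.6² − 15.3²) = 330.9 mm^2
Piston speed v = Q_in/A_cap; rod-end outflow Q_out = v × A_ann = Q_in × A_ann/A_cap.

Q_out ≈ 0.168 L/s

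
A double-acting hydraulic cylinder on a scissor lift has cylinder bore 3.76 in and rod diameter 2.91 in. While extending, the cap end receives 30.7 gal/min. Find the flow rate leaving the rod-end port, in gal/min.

Cap-side area A_cap = π/4 × (3.76 in)² = 11.10 in^2
Rod-side annular area A_ann = π/4 × (3.76² − 2.91²) = 4.453 in^2
Piston speed v = Q_in/A_cap; rod-end outflow Q_out = v × A_ann = Q_in × A_ann/A_cap.

Q_out ≈ 12.3 gal/min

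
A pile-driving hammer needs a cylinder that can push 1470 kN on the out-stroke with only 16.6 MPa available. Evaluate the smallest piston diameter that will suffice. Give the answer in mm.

Extension force acts on the full piston face: F = P × (π/4)D².
D = √(4F / (πP)) = √(4 × 1470 kN / (π × 16.6 MPa))

D ≈ 336 mm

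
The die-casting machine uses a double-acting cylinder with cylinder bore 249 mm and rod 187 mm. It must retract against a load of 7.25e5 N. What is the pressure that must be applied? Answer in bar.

P ≈ 341 bar

Rod-side annular area A_ann = π/4 × (249² − 187²) = 21230 mm^2
Retraction: pressure acts on the annular area.
P = F / A = 7.25e5 N / A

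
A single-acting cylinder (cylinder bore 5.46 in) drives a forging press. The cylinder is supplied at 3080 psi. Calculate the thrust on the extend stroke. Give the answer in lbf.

Cap-side area A_cap = π/4 × (5.46 in)² = 23.41 in^2
F = P × A_cap = 3080 psi × A_cap

F ≈ 72100 lbf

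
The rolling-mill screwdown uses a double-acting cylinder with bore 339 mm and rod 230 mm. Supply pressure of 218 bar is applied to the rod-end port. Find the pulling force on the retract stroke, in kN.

F ≈ 1060 kN

Rod-side annular area A_ann = π/4 × (339² − 230²) = 48710 mm^2
On retraction the pressure acts on the annular area (bore minus rod).
F = P × A_ann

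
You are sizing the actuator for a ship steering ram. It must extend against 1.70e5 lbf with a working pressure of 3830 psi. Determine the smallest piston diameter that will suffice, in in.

D ≈ 7.52 in

Extension force acts on the full piston face: F = P × (π/4)D².
D = √(4F / (πP)) = √(4 × 1.70e5 lbf / (π × 3830 psi))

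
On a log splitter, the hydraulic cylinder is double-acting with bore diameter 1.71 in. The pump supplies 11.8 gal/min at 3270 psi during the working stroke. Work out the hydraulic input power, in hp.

W ≈ 22.5 hp

Hydraulic power = P × Q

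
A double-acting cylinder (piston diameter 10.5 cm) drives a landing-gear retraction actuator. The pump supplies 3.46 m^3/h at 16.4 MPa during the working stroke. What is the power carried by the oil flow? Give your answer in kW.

W ≈ 15.8 kW

Hydraulic power = P × Q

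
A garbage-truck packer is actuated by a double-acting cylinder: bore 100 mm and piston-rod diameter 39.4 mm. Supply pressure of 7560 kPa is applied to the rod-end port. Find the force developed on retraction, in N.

F ≈ 50200 N

Rod-side annular area A_ann = π/4 × (100² − 39.4²) = 6635 mm^2
On retraction the pressure acts on the annular area (bore minus rod).
F = P × A_ann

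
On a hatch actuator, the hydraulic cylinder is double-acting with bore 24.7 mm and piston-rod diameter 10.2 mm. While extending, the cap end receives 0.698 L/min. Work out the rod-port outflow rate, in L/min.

Cap-side area A_cap = π/4 × (24.7 mm)² = 479.2 mm^2
Rod-side annular area A_ann = π/4 × (24.7² − 10.2²) = 397.5 mm^2
Piston speed v = Q_in/A_cap; rod-end outflow Q_out = v × A_ann = Q_in × A_ann/A_cap.

Q_out ≈ 0.579 L/min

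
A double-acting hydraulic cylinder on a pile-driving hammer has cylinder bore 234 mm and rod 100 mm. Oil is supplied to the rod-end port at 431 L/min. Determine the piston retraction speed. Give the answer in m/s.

v ≈ 0.204 m/s

Rod-side annular area A_ann = π/4 × (234² − 100²) = 35150 mm^2
Flow into the rod-end port fills the annular volume.
v = Q / A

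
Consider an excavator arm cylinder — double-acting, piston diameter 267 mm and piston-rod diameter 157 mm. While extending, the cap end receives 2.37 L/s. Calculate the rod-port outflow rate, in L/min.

Q_out ≈ 93.0 L/min

Cap-side area A_cap = π/4 × (267 mm)² = 55990 mm^2
Rod-side annular area A_ann = π/4 × (267² − 157²) = 36630 mm^2
Piston speed v = Q_in/A_cap; rod-end outflow Q_out = v × A_ann = Q_in × A_ann/A_cap.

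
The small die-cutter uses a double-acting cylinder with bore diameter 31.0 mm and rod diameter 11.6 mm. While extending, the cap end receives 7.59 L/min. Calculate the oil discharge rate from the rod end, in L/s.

Q_out ≈ 0.109 L/s

Cap-side area A_cap = π/4 × (31.0 mm)² = 754.8 mm^2
Rod-side annular area A_ann = π/4 × (31.0² − 11.6²) = 649.1 mm^2
Piston speed v = Q_in/A_cap; rod-end outflow Q_out = v × A_ann = Q_in × A_ann/A_cap.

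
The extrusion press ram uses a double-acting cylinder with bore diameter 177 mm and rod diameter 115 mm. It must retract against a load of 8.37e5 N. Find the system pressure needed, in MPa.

Rod-side annular area A_ann = π/4 × (177² − 115²) = 14220 mm^2
Retraction: pressure acts on the annular area.
P = F / A = 8.37e5 N / A

P ≈ 58.9 MPa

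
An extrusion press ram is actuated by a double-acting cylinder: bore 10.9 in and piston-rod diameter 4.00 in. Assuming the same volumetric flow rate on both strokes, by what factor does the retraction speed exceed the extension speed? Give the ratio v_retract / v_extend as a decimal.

Cap-side area A_cap = π/4 × (10.9 in)² = 93.31 in^2
Rod-side annular area A_ann = π/4 × (10.9² − 4.00²) = 80.75 in^2
For equal Q, v ∝ 1/A, so v_ret/v_ext = A_cap/A_ann.

v_ret/v_ext ≈ 1.16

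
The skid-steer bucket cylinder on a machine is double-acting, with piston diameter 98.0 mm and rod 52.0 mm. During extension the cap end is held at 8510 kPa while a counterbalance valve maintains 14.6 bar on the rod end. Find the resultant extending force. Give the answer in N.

Cap-side area A_cap = π/4 × (98.0 mm)² = 7543 mm^2
Rod-side annular area A_ann = π/4 × (98.0² − 52.0²) = 5419 mm^2
Net thrust = P_cap·A_cap − P_rod·A_ann = 64190 N − 7912 N

F ≈ 56300 N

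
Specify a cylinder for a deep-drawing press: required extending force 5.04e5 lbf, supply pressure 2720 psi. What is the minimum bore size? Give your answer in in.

Extension force acts on the full piston face: F = P × (π/4)D².
D = √(4F / (πP)) = √(4 × 5.04e5 lbf / (π × 2720 psi))

D ≈ 15.4 in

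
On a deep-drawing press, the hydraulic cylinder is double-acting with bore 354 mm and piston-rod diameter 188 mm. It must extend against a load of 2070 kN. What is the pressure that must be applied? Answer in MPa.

Cap-side area A_cap = π/4 × (354 mm)² = 98420 mm^2
P = F / A = 2070 kN / A

P ≈ 21.0 MPa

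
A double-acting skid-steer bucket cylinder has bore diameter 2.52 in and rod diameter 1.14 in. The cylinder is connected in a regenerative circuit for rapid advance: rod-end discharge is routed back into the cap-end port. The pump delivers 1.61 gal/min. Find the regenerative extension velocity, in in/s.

In regeneration the rod-end outflow joins the pump flow into the cap end, so the net volume the pump must supply per unit advance equals the rod cross-section area.
Rod cross-section A_rod = π/4 × (1.14 in)² = 1.021 in^2
v = Q_pump / A_rod

v ≈ 6.07 in/s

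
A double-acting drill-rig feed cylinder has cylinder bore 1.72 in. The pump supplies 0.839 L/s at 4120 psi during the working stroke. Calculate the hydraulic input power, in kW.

Hydraulic power = P × Q

W ≈ 23.8 kW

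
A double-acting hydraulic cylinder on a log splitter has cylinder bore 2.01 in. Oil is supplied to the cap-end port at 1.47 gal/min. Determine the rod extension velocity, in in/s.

Cap-side area A_cap = π/4 × (2.01 in)² = 3.173 in^2
v = Q / A

v ≈ 1.78 in/s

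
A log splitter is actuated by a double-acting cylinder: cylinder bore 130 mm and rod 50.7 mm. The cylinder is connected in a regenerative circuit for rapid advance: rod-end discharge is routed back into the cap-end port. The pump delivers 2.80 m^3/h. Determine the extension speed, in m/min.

In regeneration the rod-end outflow joins the pump flow into the cap end, so the net volume the pump must supply per unit advance equals the rod cross-section area.
Rod cross-section A_rod = π/4 × (50.7 mm)² = 2019 mm^2
v = Q_pump / A_rod

v ≈ 23.1 m/min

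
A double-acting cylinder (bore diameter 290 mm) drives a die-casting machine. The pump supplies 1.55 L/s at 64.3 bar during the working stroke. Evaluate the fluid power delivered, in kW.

Hydraulic power = P × Q

W ≈ 9.97 kW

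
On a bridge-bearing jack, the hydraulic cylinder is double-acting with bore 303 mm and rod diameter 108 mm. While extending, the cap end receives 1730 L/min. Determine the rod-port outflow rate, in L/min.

Q_out ≈ 1510 L/min

Cap-side area A_cap = π/4 × (303 mm)² = 72110 mm^2
Rod-side annular area A_ann = π/4 × (303² − 108²) = 62950 mm^2
Piston speed v = Q_in/A_cap; rod-end outflow Q_out = v × A_ann = Q_in × A_ann/A_cap.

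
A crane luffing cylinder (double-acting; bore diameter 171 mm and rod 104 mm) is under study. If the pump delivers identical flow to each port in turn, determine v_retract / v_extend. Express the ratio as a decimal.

Cap-side area A_cap = π/4 × (171 mm)² = 22970 mm^2
Rod-side annular area A_ann = π/4 × (171² − 104²) = 14470 mm^2
For equal Q, v ∝ 1/A, so v_ret/v_ext = A_cap/A_ann.

v_ret/v_ext ≈ 1.59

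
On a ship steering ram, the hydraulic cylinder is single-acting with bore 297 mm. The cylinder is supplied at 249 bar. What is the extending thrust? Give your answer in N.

Cap-side area A_cap = π/4 × (297 mm)² = 69280 mm^2
F = P × A_cap = 249 bar × A_cap

F ≈ 1.73e6 N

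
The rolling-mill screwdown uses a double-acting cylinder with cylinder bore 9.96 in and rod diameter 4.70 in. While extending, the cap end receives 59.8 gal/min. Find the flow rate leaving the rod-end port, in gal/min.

Cap-side area A_cap = π/4 × (9.96 in)² = 77.91 in^2
Rod-side annular area A_ann = π/4 × (9.96² − 4.70²) = 60.56 in^2
Piston speed v = Q_in/A_cap; rod-end outflow Q_out = v × A_ann = Q_in × A_ann/A_cap.

Q_out ≈ 46.5 gal/min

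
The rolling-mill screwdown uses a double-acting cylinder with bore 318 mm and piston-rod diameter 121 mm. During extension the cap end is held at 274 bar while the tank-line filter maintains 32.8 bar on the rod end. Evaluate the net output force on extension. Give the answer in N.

Cap-side area A_cap = π/4 × (318 mm)² = 79420 mm^2
Rod-side annular area A_ann = π/4 × (318² − 121²) = 67920 mm^2
Net thrust = P_cap·A_cap − P_rod·A_ann = 2.176e6 N − 2.228e5 N

F ≈ 1.95e6 N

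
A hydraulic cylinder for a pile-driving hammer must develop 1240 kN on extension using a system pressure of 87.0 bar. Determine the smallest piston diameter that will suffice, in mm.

Extension force acts on the full piston face: F = P × (π/4)D².
D = √(4F / (πP)) = √(4 × 1240 kN / (π × 87.0 bar))

D ≈ 426 mm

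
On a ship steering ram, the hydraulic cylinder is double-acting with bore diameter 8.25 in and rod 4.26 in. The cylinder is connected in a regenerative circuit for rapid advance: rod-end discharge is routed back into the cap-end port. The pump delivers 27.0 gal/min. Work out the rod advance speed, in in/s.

In regeneration the rod-end outflow joins the pump flow into the cap end, so the net volume the pump must supply per unit advance equals the rod cross-section area.
Rod cross-section A_rod = π/4 × (4.26 in)² = 14.25 in^2
v = Q_pump / A_rod

v ≈ 7.29 in/s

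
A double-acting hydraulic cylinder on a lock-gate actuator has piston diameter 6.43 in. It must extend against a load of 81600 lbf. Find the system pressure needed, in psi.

P ≈ 2510 psi

Cap-side area A_cap = π/4 × (6.43 in)² = 32.47 in^2
P = F / A = 81600 lbf / A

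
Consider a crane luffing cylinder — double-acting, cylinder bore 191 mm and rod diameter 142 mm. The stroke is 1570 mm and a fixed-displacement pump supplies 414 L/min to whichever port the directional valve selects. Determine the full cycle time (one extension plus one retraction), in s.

Cap-side area A_cap = π/4 × (191 mm)² = 28650 mm^2
Rod-side annular area A_ann = π/4 × (191² − 142²) = 12820 mm^2
t_ext = A_cap·L/Q = 6.519 s
t_ret = A_ann·L/Q = 2.916 s
t_cycle = t_ext + t_ret

t ≈ 9.44 s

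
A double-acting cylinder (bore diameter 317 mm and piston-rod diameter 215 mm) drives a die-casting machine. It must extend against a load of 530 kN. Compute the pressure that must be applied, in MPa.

P ≈ 6.72 MPa

Cap-side area A_cap = π/4 × (317 mm)² = 78920 mm^2
P = F / A = 530 kN / A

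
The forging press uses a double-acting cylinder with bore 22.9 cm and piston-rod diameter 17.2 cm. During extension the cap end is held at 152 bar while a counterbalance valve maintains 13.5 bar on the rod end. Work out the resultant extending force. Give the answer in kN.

F ≈ 602 kN

Cap-side area A_cap = π/4 × (22.9 cm)² = 411.9 cm^2
Rod-side annular area A_ann = π/4 × (22.9² − 17.2²) = 179.5 cm^2
Net thrust = P_cap·A_cap − P_rod·A_ann = 626.0 kN − 24.23 kN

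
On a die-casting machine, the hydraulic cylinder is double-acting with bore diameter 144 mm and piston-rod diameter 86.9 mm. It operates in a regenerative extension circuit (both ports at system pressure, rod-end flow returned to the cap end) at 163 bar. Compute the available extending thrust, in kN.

F ≈ 96.7 kN

With equal pressure on both faces, forces on the annular region cancel; the net push is pressure × rod cross-section.
Rod cross-section A_rod = π/4 × (86.9 mm)² = 5931 mm^2
F = P × A_rod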